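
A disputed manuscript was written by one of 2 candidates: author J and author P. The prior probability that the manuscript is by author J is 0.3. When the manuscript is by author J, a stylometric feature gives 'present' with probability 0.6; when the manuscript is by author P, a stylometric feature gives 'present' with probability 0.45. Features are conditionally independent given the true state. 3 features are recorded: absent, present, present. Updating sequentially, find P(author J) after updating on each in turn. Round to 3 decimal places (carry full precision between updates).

After 'absent': P(author J) = 0.4·0.3000 / (0.4·0.3000 + 0.55·0.7000) ≈ 0.2376
After 'present': P(author J) = 0.6·0.2376 / (0.6·0.2376 + 0.45·0.7624) ≈ 0.2936
After 'present': P(author J) = 0.6·0.2936 / (0.6·0.2936 + 0.45·0.7064) ≈ 0.3565

0.357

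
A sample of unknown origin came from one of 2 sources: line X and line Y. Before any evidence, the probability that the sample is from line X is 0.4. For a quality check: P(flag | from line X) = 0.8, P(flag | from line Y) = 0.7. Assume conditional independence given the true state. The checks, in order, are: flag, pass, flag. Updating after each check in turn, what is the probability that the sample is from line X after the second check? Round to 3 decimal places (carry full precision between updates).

After 'flag': P(line X) = 0.8·0.4000 / (0.8·0.4000 + 0.7·0.6000) ≈ 0.4324
After 'pass': P(line X) = 0.2·0.4324 / (0.2·0.4324 + 0.3·0.5676) ≈ 0.3368

0.337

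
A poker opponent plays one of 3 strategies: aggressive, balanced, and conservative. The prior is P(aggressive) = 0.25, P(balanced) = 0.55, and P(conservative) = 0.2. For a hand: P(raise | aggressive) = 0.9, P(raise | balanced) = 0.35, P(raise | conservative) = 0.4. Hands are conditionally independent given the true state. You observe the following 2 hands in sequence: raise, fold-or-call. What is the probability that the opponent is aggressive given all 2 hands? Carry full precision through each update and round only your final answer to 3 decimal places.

After 'raise': normaliser = 0.9·0.2500 + 0.35·0.5500 + 0.4·0.2000; P(aggressive) ≈ 0.4523, P(balanced) ≈ 0.3869, P(conservative) ≈ 0.1608
After 'fold-or-call': normaliser = 0.1·0.4523 + 0.65·0.3869 + 0.6·0.1608; P(aggressive) ≈ 0.1150, P(balanced) ≈ 0.6396, P(conservative) ≈ 0.2454

0.115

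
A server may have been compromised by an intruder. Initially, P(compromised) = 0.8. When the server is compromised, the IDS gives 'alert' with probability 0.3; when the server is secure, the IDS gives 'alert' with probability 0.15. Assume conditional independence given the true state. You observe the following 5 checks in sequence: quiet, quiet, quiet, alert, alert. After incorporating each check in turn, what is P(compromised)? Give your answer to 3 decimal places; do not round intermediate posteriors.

0.899

After 'quiet': P(compromised) = 0.7·0.8000 / (0.7·0.8000 + 0.85·0.2000) ≈ 0.7671
After 'quiet': P(compromised) = 0.7·0.7671 / (0.7·0.7671 + 0.85·0.2329) ≈ 0.7307
After 'quiet': P(compromised) = 0.7·0.7307 / (0.7·0.7307 + 0.85·0.2693) ≈ 0.6908
After 'alert': P(compromised) = 0.3·0.6908 / (0.3·0.6908 + 0.15·0.3092) ≈ 0.8171
After 'alert': P(compromised) = 0.3·0.8171 / (0.3·0.8171 + 0.15·0.1829) ≈ 0.8994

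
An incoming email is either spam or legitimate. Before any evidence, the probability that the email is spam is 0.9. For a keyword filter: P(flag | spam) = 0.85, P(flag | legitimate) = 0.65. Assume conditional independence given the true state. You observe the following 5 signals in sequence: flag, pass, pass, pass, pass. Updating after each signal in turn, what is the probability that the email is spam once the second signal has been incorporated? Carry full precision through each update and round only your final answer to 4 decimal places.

After 'flag': P(spam) = 0.85·0.9000 / (0.85·0.9000 + 0.65·0.1000) ≈ 0.9217
After 'pass': P(spam) = 0.15·0.9217 / (0.15·0.9217 + 0.35·0.0783) ≈ 0.8345

0.8345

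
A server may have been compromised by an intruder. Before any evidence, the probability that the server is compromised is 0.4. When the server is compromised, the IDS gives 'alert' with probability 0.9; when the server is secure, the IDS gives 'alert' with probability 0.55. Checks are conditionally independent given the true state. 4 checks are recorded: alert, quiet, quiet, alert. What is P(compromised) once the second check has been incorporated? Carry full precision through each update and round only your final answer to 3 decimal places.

0.195

After 'alert': P(compromised) = 0.9·0.4000 / (0.9·0.4000 + 0.55·0.6000) ≈ 0.5217
After 'quiet': P(compromised) = 0.1·0.5217 / (0.1·0.5217 + 0.45·0.4783) ≈ 0.1951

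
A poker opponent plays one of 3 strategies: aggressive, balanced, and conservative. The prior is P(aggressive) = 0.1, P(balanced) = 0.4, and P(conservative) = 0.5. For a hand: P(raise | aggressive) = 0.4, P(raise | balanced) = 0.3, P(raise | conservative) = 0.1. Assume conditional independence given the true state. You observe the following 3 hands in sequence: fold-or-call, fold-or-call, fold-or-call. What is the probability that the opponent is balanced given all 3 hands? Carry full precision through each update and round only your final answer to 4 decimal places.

0.2622

After 'fold-or-call': normaliser = 0.6·0.1000 + 0.7·0.4000 + 0.9·0.5000; P(aggressive) ≈ 0.0759, P(balanced) ≈ 0.3544, P(conservative) ≈ 0.5696
After 'fold-or-call': normaliser = 0.6·0.0759 + 0.7·0.3544 + 0.9·0.5696; P(aggressive) ≈ 0.0565, P(balanced) ≈ 0.3077, P(conservative) ≈ 0.6358
After 'fold-or-call': normaliser = 0.6·0.0565 + 0.7·0.3077 + 0.9·0.6358; P(aggressive) ≈ 0.0413, P(balanced) ≈ 0.2622, P(conservative) ≈ 0.6965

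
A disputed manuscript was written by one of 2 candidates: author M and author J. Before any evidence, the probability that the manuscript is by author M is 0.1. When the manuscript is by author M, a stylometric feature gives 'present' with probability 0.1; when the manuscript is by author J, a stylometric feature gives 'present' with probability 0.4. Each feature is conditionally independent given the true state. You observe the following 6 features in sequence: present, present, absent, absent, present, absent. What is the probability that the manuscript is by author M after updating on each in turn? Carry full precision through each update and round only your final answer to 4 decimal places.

0.0058

After 'present': P(author M) = 0.1·0.1000 / (0.1·0.1000 + 0.4·0.9000) ≈ 0.0270
After 'present': P(author M) = 0.1·0.0270 / (0.1·0.0270 + 0.4·0.9730) ≈ 0.0069
After 'absent': P(author M) = 0.9·0.0069 / (0.9·0.0069 + 0.6·0.9931) ≈ 0.0103
After 'absent': P(author M) = 0.9·0.0103 / (0.9·0.0103 + 0.6·0.9897) ≈ 0.0154
After 'present': P(author M) = 0.1·0.0154 / (0.1·0.0154 + 0.4·0.9846) ≈ 0.0039
After 'absent': P(author M) = 0.9·0.0039 / (0.9·0.0039 + 0.6·0.9961) ≈ 0.0058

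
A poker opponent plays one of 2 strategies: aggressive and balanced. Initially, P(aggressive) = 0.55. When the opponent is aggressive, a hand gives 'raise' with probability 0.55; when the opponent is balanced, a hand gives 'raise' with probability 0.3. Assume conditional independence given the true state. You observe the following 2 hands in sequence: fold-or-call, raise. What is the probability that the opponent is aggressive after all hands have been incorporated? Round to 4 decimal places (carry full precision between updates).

0.5902

After 'fold-or-call': P(aggressive) = 0.45·0.5500 / (0.45·0.5500 + 0.7·0.4500) ≈ 0.4400
After 'raise': P(aggressive) = 0.55·0.4400 / (0.55·0.4400 + 0.3·0.5600) ≈ 0.5902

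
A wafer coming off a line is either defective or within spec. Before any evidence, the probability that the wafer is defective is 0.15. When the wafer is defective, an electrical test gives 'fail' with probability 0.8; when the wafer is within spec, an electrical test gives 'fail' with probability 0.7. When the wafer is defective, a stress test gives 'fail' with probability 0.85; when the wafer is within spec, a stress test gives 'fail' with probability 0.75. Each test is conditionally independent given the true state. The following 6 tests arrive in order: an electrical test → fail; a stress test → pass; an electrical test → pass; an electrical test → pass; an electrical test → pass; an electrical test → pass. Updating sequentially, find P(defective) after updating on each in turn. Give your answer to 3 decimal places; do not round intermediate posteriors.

0.023

After an electrical test='fail': P(defective) = 0.8·0.1500 / (0.8·0.1500 + 0.7·0.8500) ≈ 0.1678
After a stress test='pass': P(defective) = 0.15·0.1678 / (0.15·0.1678 + 0.25·0.8322) ≈ 0.1079
After an electrical test='pass': P(defective) = 0.2·0.1079 / (0.2·0.1079 + 0.3·0.8921) ≈ 0.0747
After an electrical test='pass': P(defective) = 0.2·0.0747 / (0.2·0.0747 + 0.3·0.9253) ≈ 0.0510
After an electrical test='pass': P(defective) = 0.2·0.0510 / (0.2·0.0510 + 0.3·0.9490) ≈ 0.0346
After an electrical test='pass': P(defective) = 0.2·0.0346 / (0.2·0.0346 + 0.3·0.9654) ≈ 0.0233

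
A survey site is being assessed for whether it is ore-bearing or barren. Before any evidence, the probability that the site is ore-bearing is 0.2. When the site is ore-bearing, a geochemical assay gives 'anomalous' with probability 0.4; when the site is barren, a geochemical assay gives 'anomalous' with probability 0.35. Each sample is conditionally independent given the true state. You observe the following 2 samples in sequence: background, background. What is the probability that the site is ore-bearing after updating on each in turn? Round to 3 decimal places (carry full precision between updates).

0.176

After 'background': P(ore) = 0.6·0.2000 / (0.6·0.2000 + 0.65·0.8000) ≈ 0.1875
After 'background': P(ore) = 0.6·0.1875 / (0.6·0.1875 + 0.65·0.8125) ≈ 0.1756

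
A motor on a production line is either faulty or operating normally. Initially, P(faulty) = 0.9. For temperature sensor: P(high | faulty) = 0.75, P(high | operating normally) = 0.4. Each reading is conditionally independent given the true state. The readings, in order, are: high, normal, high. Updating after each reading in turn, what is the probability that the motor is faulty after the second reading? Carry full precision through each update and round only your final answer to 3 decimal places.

After 'high': P(faulty) = 0.75·0.9000 / (0.75·0.9000 + 0.4·0.1000) ≈ 0.9441
After 'normal': P(faulty) = 0.25·0.9441 / (0.25·0.9441 + 0.6·0.0559) ≈ 0.8755

0.875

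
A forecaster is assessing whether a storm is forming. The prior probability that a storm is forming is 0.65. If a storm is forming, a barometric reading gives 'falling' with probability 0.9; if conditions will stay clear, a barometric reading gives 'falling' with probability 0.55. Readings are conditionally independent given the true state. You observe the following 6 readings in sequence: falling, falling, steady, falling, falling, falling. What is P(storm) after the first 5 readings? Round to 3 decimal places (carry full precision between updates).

After 'falling': P(storm) = 0.9·0.6500 / (0.9·0.6500 + 0.55·0.3500) ≈ 0.7524
After 'falling': P(storm) = 0.9·0.7524 / (0.9·0.7524 + 0.55·0.2476) ≈ 0.8326
After 'steady': P(storm) = 0.1·0.8326 / (0.1·0.8326 + 0.45·0.1674) ≈ 0.5250
After 'falling': P(storm) = 0.9·0.5250 / (0.9·0.5250 + 0.55·0.4750) ≈ 0.6439
After 'falling': P(storm) = 0.9·0.6439 / (0.9·0.6439 + 0.55·0.3561) ≈ 0.7474

0.747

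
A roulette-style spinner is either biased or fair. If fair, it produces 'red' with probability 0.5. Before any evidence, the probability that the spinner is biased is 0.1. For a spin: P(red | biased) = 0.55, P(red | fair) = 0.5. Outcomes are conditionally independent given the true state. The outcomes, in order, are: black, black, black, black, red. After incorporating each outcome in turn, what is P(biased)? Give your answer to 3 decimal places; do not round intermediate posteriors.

0.074

After 'black': P(biased) = 0.45·0.1000 / (0.45·0.1000 + 0.5·0.9000) ≈ 0.0909
After 'black': P(biased) = 0.45·0.0909 / (0.45·0.0909 + 0.5·0.9091) ≈ 0.0826
After 'black': P(biased) = 0.45·0.0826 / (0.45·0.0826 + 0.5·0.9174) ≈ 0.0749
After 'black': P(biased) = 0.45·0.0749 / (0.45·0.0749 + 0.5·0.9251) ≈ 0.0679
After 'red': P(biased) = 0.55·0.0679 / (0.55·0.0679 + 0.5·0.9321) ≈ 0.0742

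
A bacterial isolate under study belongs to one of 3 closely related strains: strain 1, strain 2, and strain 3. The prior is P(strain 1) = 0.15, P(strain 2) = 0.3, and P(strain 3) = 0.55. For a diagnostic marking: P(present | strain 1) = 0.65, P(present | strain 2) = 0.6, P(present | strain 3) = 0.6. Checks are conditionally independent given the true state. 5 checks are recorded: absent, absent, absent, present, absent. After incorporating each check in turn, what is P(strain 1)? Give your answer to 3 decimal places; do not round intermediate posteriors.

0.101

After 'absent': normaliser = 0.35·0.1500 + 0.4·0.3000 + 0.4·0.5500; P(strain 1) ≈ 0.1338, P(strain 2) ≈ 0.3057, P(strain 3) ≈ 0.5605
After 'absent': normaliser = 0.35·0.1338 + 0.4·0.3057 + 0.4·0.5605; P(strain 1) ≈ 0.1190, P(strain 2) ≈ 0.3109, P(strain 3) ≈ 0.5700
After 'absent': normaliser = 0.35·0.1190 + 0.4·0.3109 + 0.4·0.5700; P(strain 1) ≈ 0.1057, P(strain 2) ≈ 0.3156, P(strain 3) ≈ 0.5786
After 'present': normaliser = 0.65·0.1057 + 0.6·0.3156 + 0.6·0.5786; P(strain 1) ≈ 0.1135, P(strain 2) ≈ 0.3129, P(strain 3) ≈ 0.5736
After 'absent': normaliser = 0.35·0.1135 + 0.4·0.3129 + 0.4·0.5736; P(strain 1) ≈ 0.1008, P(strain 2) ≈ 0.3174, P(strain 3) ≈ 0.5819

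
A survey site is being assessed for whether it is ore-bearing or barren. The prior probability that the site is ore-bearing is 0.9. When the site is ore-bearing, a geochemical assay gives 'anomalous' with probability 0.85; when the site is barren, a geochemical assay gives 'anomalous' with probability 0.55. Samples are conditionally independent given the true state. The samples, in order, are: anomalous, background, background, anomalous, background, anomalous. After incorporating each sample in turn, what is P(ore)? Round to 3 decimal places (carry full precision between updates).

0.552

After 'anomalous': P(ore) = 0.85·0.9000 / (0.85·0.9000 + 0.55·0.1000) ≈ 0.9329
After 'background': P(ore) = 0.15·0.9329 / (0.15·0.9329 + 0.45·0.0671) ≈ 0.8226
After 'background': P(ore) = 0.15·0.8226 / (0.15·0.8226 + 0.45·0.1774) ≈ 0.6071
After 'anomalous': P(ore) = 0.85·0.6071 / (0.85·0.6071 + 0.55·0.3929) ≈ 0.7049
After 'background': P(ore) = 0.15·0.7049 / (0.15·0.7049 + 0.45·0.2951) ≈ 0.4433
After 'anomalous': P(ore) = 0.85·0.4433 / (0.85·0.4433 + 0.55·0.5567) ≈ 0.5517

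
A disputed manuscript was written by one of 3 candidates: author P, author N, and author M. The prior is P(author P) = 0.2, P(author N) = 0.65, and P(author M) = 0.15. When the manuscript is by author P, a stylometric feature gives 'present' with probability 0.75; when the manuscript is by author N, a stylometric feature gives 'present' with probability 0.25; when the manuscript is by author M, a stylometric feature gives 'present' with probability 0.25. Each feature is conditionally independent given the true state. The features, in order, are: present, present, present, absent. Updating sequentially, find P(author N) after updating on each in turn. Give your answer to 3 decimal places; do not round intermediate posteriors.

After 'present': normaliser = 0.75·0.2000 + 0.25·0.6500 + 0.25·0.1500; P(author P) ≈ 0.4286, P(author N) ≈ 0.4643, P(author M) ≈ 0.1071
After 'present': normaliser = 0.75·0.4286 + 0.25·0.4643 + 0.25·0.1071; P(author P) ≈ 0.6923, P(author N) ≈ 0.2500, P(author M) ≈ 0.0577
After 'present': normaliser = 0.75·0.6923 + 0.25·0.2500 + 0.25·0.0577; P(author P) ≈ 0.8710, P(author N) ≈ 0.1048, P(author M) ≈ 0.0242
After 'absent': normaliser = 0.25·0.8710 + 0.75·0.1048 + 0.75·0.0242; P(author P) ≈ 0.6923, P(author N) ≈ 0.2500, P(author M) ≈ 0.0577

0.250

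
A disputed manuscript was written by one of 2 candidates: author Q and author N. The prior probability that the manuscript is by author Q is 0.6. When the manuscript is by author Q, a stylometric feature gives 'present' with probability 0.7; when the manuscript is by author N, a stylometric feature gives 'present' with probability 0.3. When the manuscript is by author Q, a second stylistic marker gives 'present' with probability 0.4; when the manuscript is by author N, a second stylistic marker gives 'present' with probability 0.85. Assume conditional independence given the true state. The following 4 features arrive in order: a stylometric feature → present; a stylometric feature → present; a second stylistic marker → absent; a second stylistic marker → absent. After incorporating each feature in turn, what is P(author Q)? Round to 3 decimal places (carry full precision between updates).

0.992

Apply Bayes' rule sequentially, carrying P(author Q) forward.
After a stylometric feature='present': P(author Q) = 0.7·0.6000 / (0.7·0.6000 + 0.3·0.4000) ≈ 0.7778
After a stylometric feature='present': P(author Q) = 0.7·0.7778 / (0.7·0.7778 + 0.3·0.2222) ≈ 0.8909
After a second stylistic marker='absent': P(author Q) = 0.6·0.8909 / (0.6·0.8909 + 0.15·0.1091) ≈ 0.9703
After a second stylistic marker='absent': P(author Q) = 0.6·0.9703 / (0.6·0.9703 + 0.15·0.0297) ≈ 0.9924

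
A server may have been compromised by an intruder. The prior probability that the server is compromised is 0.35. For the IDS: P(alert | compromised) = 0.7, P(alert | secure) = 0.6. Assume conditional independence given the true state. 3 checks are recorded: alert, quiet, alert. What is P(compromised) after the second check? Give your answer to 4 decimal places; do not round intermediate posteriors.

0.3203

Apply Bayes' rule sequentially, carrying P(compromised) forward.
After 'alert': P(compromised) = 0.7·0.3500 / (0.7·0.3500 + 0.6·0.6500) ≈ 0.3858
After 'quiet': P(compromised) = 0.3·0.3858 / (0.3·0.3858 + 0.4·0.6142) ≈ 0.3203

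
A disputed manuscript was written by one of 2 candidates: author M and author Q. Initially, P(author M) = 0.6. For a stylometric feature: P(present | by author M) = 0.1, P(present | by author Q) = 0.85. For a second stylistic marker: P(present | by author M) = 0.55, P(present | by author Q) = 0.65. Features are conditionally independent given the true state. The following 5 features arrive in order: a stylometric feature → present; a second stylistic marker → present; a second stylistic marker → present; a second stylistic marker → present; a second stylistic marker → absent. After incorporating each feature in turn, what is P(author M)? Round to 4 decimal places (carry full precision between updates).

0.1208

Each posterior becomes the prior for the next update.
After a stylometric feature='present': P(author M) = 0.1·0.6000 / (0.1·0.6000 + 0.85·0.4000) ≈ 0.1500
After a second stylistic marker='present': P(author M) = 0.55·0.1500 / (0.55·0.1500 + 0.65·0.8500) ≈ 0.1299
After a second stylistic marker='present': P(author M) = 0.55·0.1299 / (0.55·0.1299 + 0.65·0.8701) ≈ 0.1122
After a second stylistic marker='present': P(author M) = 0.55·0.1122 / (0.55·0.1122 + 0.65·0.8878) ≈ 0.0966
After a second stylistic marker='absent': P(author M) = 0.45·0.0966 / (0.45·0.0966 + 0.35·0.9034) ≈ 0.1208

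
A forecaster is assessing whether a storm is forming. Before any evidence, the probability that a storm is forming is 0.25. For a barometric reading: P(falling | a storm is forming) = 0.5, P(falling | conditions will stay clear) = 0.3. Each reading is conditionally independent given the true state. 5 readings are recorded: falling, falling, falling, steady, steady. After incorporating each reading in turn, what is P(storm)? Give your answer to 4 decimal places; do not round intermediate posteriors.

0.4405

After 'falling': P(storm) = 0.5·0.2500 / (0.5·0.2500 + 0.3·0.7500) ≈ 0.3571
After 'falling': P(storm) = 0.5·0.3571 / (0.5·0.3571 + 0.3·0.6429) ≈ 0.4808
After 'falling': P(storm) = 0.5·0.4808 / (0.5·0.4808 + 0.3·0.5192) ≈ 0.6068
After 'steady': P(storm) = 0.5·0.6068 / (0.5·0.6068 + 0.7·0.3932) ≈ 0.5243
After 'steady': P(storm) = 0.5·0.5243 / (0.5·0.5243 + 0.7·0.4757) ≈ 0.4405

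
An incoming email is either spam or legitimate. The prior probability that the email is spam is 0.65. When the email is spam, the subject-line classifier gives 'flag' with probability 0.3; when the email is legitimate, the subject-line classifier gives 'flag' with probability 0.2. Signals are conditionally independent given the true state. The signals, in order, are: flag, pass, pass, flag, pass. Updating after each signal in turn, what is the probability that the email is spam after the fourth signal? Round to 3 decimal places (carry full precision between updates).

0.762

After 'flag': P(spam) = 0.3·0.6500 / (0.3·0.6500 + 0.2·0.3500) ≈ 0.7358
After 'pass': P(spam) = 0.7·0.7358 / (0.7·0.7358 + 0.8·0.2642) ≈ 0.7091
After 'pass': P(spam) = 0.7·0.7091 / (0.7·0.7091 + 0.8·0.2909) ≈ 0.6808
After 'flag': P(spam) = 0.3·0.6808 / (0.3·0.6808 + 0.2·0.3192) ≈ 0.7619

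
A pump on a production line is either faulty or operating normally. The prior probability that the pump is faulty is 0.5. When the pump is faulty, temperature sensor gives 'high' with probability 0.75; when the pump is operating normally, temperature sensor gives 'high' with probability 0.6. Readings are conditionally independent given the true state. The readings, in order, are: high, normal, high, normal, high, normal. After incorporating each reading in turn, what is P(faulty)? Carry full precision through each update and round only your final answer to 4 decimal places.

After 'high': P(faulty) = 0.75·0.5000 / (0.75·0.5000 + 0.6·0.5000) ≈ 0.5556
After 'normal': P(faulty) = 0.25·0.5556 / (0.25·0.5556 + 0.4·0.4444) ≈ 0.4386
After 'high': P(faulty) = 0.75·0.4386 / (0.75·0.4386 + 0.6·0.5614) ≈ 0.4941
After 'normal': P(faulty) = 0.25·0.4941 / (0.25·0.4941 + 0.4·0.5059) ≈ 0.3790
After 'high': P(faulty) = 0.75·0.3790 / (0.75·0.3790 + 0.6·0.6210) ≈ 0.4328
After 'normal': P(faulty) = 0.25·0.4328 / (0.25·0.4328 + 0.4·0.5672) ≈ 0.3229

0.3229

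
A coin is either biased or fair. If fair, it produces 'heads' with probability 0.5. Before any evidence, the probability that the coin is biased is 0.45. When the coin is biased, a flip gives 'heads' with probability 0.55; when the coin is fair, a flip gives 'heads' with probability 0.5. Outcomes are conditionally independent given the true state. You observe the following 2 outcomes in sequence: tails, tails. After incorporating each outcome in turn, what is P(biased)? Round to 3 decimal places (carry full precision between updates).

After 'tails': P(biased) = 0.45·0.4500 / (0.45·0.4500 + 0.5·0.5500) ≈ 0.4241
After 'tails': P(biased) = 0.45·0.4241 / (0.45·0.4241 + 0.5·0.5759) ≈ 0.3986

0.399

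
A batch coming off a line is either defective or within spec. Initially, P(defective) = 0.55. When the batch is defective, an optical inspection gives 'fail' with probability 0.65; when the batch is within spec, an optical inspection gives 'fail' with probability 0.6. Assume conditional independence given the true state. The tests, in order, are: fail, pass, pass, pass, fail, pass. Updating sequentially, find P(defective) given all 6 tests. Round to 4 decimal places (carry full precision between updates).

0.4568

After 'fail': P(defective) = 0.65·0.5500 / (0.65·0.5500 + 0.6·0.4500) ≈ 0.5697
After 'pass': P(defective) = 0.35·0.5697 / (0.35·0.5697 + 0.4·0.4303) ≈ 0.5367
After 'pass': P(defective) = 0.35·0.5367 / (0.35·0.5367 + 0.4·0.4633) ≈ 0.5034
After 'pass': P(defective) = 0.35·0.5034 / (0.35·0.5034 + 0.4·0.4966) ≈ 0.4701
After 'fail': P(defective) = 0.65·0.4701 / (0.65·0.4701 + 0.6·0.5299) ≈ 0.4900
After 'pass': P(defective) = 0.35·0.4900 / (0.35·0.4900 + 0.4·0.5100) ≈ 0.4568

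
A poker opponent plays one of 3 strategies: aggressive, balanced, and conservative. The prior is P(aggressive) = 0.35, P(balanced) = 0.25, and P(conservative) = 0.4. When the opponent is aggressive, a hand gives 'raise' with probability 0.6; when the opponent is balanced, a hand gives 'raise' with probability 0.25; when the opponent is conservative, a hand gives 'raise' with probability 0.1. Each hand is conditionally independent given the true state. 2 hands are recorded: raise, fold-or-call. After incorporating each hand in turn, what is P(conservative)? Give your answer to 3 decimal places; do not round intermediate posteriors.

Apply Bayes' rule sequentially, carrying P(conservative) forward.
After 'raise': normaliser = 0.6·0.3500 + 0.25·0.2500 + 0.1·0.4000; P(aggressive) ≈ 0.6720, P(balanced) ≈ 0.2000, P(conservative) ≈ 0.1280
After 'fold-or-call': normaliser = 0.4·0.6720 + 0.75·0.2000 + 0.9·0.1280; P(aggressive) ≈ 0.5034, P(balanced) ≈ 0.2809, P(conservative) ≈ 0.2157

0.216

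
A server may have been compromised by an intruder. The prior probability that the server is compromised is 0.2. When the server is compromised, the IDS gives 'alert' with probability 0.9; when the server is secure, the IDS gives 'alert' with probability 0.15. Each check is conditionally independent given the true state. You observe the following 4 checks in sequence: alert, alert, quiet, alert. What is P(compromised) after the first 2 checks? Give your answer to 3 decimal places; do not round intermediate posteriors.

0.900

After 'alert': P(compromised) = 0.9·0.2000 / (0.9·0.2000 + 0.15·0.8000) ≈ 0.6000
After 'alert': P(compromised) = 0.9·0.6000 / (0.9·0.6000 + 0.15·0.4000) ≈ 0.9000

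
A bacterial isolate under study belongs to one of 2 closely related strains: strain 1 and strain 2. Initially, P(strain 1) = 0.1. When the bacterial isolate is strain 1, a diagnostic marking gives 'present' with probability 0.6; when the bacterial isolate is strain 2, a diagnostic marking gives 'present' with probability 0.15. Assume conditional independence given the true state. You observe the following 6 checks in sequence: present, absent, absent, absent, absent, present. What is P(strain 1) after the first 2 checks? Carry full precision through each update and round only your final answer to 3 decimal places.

Each posterior becomes the prior for the next update.
After 'present': P(strain 1) = 0.6·0.1000 / (0.6·0.1000 + 0.15·0.9000) ≈ 0.3077
After 'absent': P(strain 1) = 0.4·0.3077 / (0.4·0.3077 + 0.85·0.6923) ≈ 0.1730

0.173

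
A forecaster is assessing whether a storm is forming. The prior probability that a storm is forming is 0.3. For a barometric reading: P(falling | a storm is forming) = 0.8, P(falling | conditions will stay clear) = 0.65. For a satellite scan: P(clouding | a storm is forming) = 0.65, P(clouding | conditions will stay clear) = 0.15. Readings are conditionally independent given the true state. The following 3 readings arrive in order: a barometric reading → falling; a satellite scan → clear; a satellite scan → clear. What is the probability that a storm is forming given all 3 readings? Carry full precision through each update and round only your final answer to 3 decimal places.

0.082

After a barometric reading='falling': P(storm) = 0.8·0.3000 / (0.8·0.3000 + 0.65·0.7000) ≈ 0.3453
After a satellite scan='clear': P(storm) = 0.35·0.3453 / (0.35·0.3453 + 0.85·0.6547) ≈ 0.1784
After a satellite scan='clear': P(storm) = 0.35·0.1784 / (0.35·0.1784 + 0.85·0.8216) ≈ 0.0821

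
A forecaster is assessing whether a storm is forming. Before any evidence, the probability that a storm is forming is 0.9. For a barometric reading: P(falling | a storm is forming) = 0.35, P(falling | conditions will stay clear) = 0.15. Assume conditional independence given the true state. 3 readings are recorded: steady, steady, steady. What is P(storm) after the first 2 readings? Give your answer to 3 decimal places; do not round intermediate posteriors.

0.840

After 'steady': P(storm) = 0.65·0.9000 / (0.65·0.9000 + 0.85·0.1000) ≈ 0.8731
After 'steady': P(storm) = 0.65·0.8731 / (0.65·0.8731 + 0.85·0.1269) ≈ 0.8403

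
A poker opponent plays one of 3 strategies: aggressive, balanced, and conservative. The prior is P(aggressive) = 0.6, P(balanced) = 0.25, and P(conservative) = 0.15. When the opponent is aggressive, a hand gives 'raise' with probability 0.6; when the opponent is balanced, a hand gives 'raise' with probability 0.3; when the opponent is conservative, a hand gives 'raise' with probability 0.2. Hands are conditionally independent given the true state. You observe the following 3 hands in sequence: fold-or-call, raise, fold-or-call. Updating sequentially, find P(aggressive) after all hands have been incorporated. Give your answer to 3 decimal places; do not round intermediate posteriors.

0.507

After 'fold-or-call': normaliser = 0.4·0.6000 + 0.7·0.2500 + 0.8·0.1500; P(aggressive) ≈ 0.4486, P(balanced) ≈ 0.3271, P(conservative) ≈ 0.2243
After 'raise': normaliser = 0.6·0.4486 + 0.3·0.3271 + 0.2·0.2243; P(aggressive) ≈ 0.6531, P(balanced) ≈ 0.2381, P(conservative) ≈ 0.1088
After 'fold-or-call': normaliser = 0.4·0.6531 + 0.7·0.2381 + 0.8·0.1088; P(aggressive) ≈ 0.5073, P(balanced) ≈ 0.3236, P(conservative) ≈ 0.1691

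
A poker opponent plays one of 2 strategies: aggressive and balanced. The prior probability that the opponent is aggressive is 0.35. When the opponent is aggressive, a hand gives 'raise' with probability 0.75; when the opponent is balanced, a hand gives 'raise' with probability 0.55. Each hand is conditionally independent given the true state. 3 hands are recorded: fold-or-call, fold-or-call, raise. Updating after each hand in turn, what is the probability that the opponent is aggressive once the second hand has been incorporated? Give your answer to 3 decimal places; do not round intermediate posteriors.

After 'fold-or-call': P(aggressive) = 0.25·0.3500 / (0.25·0.3500 + 0.45·0.6500) ≈ 0.2303
After 'fold-or-call': P(aggressive) = 0.25·0.2303 / (0.25·0.2303 + 0.45·0.7697) ≈ 0.1425

0.143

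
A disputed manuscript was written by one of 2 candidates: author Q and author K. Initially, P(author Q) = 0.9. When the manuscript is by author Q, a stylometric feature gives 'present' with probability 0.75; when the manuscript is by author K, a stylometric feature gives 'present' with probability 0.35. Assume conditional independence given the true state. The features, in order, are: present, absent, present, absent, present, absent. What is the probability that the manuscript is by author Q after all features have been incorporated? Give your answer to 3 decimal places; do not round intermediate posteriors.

0.834

Apply Bayes' rule sequentially, carrying P(author Q) forward.
After 'present': P(author Q) = 0.75·0.9000 / (0.75·0.9000 + 0.35·0.1000) ≈ 0.9507
After 'absent': P(author Q) = 0.25·0.9507 / (0.25·0.9507 + 0.65·0.0493) ≈ 0.8812
After 'present': P(author Q) = 0.75·0.8812 / (0.75·0.8812 + 0.35·0.1188) ≈ 0.9408
After 'absent': P(author Q) = 0.25·0.9408 / (0.25·0.9408 + 0.65·0.0592) ≈ 0.8594
After 'present': P(author Q) = 0.75·0.8594 / (0.75·0.8594 + 0.35·0.1406) ≈ 0.9291
After 'absent': P(author Q) = 0.25·0.9291 / (0.25·0.9291 + 0.65·0.0709) ≈ 0.8344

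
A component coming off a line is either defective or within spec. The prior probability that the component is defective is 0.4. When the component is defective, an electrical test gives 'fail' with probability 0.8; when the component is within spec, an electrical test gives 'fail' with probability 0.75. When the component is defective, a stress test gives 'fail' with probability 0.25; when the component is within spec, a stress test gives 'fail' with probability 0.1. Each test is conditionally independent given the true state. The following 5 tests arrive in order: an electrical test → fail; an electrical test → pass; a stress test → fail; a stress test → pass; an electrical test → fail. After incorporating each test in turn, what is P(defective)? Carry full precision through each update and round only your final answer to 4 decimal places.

After an electrical test='fail': P(defective) = 0.8·0.4000 / (0.8·0.4000 + 0.75·0.6000) ≈ 0.4156
After an electrical test='pass': P(defective) = 0.2·0.4156 / (0.2·0.4156 + 0.25·0.5844) ≈ 0.3626
After a stress test='fail': P(defective) = 0.25·0.3626 / (0.25·0.3626 + 0.1·0.6374) ≈ 0.5872
After a stress test='pass': P(defective) = 0.75·0.5872 / (0.75·0.5872 + 0.9·0.4128) ≈ 0.5424
After an electrical test='fail': P(defective) = 0.8·0.5424 / (0.8·0.5424 + 0.75·0.4576) ≈ 0.5583

0.5583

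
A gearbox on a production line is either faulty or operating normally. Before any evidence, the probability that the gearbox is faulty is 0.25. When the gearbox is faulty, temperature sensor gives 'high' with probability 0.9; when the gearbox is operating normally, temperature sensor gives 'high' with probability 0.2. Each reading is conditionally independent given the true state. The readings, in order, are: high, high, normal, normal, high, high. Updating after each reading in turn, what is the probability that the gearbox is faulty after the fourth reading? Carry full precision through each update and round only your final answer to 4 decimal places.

After 'high': P(faulty) = 0.9·0.2500 / (0.9·0.2500 + 0.2·0.7500) ≈ 0.6000
After 'high': P(faulty) = 0.9·0.6000 / (0.9·0.6000 + 0.2·0.4000) ≈ 0.8710
After 'normal': P(faulty) = 0.1·0.8710 / (0.1·0.8710 + 0.8·0.1290) ≈ 0.4576
After 'normal': P(faulty) = 0.1·0.4576 / (0.1·0.4576 + 0.8·0.5424) ≈ 0.0954

0.0954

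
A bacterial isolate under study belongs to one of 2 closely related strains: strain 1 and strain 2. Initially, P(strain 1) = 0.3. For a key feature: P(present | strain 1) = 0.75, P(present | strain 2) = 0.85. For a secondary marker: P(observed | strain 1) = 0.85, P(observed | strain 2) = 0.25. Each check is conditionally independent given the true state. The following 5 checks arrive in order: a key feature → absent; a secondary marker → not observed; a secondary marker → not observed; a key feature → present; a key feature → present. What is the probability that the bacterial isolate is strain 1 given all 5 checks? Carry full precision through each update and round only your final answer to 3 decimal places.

Each posterior becomes the prior for the next update.
After a key feature='absent': P(strain 1) = 0.25·0.3000 / (0.25·0.3000 + 0.15·0.7000) ≈ 0.4167
After a secondary marker='not observed': P(strain 1) = 0.15·0.4167 / (0.15·0.4167 + 0.75·0.5833) ≈ 0.1250
After a secondary marker='not observed': P(strain 1) = 0.15·0.1250 / (0.15·0.1250 + 0.75·0.8750) ≈ 0.0278
After a key feature='present': P(strain 1) = 0.75·0.0278 / (0.75·0.0278 + 0.85·0.9722) ≈ 0.0246
After a key feature='present': P(strain 1) = 0.75·0.0246 / (0.75·0.0246 + 0.85·0.9754) ≈ 0.0218

0.022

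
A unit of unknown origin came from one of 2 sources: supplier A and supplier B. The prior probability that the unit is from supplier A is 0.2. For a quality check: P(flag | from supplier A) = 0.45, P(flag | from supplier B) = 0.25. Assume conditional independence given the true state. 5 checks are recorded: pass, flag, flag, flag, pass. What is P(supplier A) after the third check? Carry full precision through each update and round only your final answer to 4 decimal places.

After 'pass': P(supplier A) = 0.55·0.2000 / (0.55·0.2000 + 0.75·0.8000) ≈ 0.1549
After 'flag': P(supplier A) = 0.45·0.1549 / (0.45·0.1549 + 0.25·0.8451) ≈ 0.2481
After 'flag': P(supplier A) = 0.45·0.2481 / (0.45·0.2481 + 0.25·0.7519) ≈ 0.3726

0.3726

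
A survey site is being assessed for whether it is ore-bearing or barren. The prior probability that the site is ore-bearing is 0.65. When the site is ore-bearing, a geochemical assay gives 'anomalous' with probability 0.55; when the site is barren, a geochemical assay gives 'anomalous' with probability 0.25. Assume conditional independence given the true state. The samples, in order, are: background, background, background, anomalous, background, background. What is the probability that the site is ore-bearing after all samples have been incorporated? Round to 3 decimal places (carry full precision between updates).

0.241

After 'background': P(ore) = 0.45·0.6500 / (0.45·0.6500 + 0.75·0.3500) ≈ 0.5270
After 'background': P(ore) = 0.45·0.5270 / (0.45·0.5270 + 0.75·0.4730) ≈ 0.4007
After 'background': P(ore) = 0.45·0.4007 / (0.45·0.4007 + 0.75·0.5993) ≈ 0.2863
After 'anomalous': P(ore) = 0.55·0.2863 / (0.55·0.2863 + 0.25·0.7137) ≈ 0.4688
After 'background': P(ore) = 0.45·0.4688 / (0.45·0.4688 + 0.75·0.5312) ≈ 0.3462
After 'background': P(ore) = 0.45·0.3462 / (0.45·0.3462 + 0.75·0.6538) ≈ 0.2411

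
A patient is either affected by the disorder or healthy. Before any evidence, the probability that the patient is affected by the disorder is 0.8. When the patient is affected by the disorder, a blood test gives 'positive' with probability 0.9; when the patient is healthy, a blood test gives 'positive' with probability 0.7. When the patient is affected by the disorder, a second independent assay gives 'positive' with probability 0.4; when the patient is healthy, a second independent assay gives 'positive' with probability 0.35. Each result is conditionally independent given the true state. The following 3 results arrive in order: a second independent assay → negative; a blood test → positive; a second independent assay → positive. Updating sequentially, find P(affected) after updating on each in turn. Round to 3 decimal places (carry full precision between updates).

After a second independent assay='negative': P(affected) = 0.6·0.8000 / (0.6·0.8000 + 0.65·0.2000) ≈ 0.7869
After a blood test='positive': P(affected) = 0.9·0.7869 / (0.9·0.7869 + 0.7·0.2131) ≈ 0.8260
After a second independent assay='positive': P(affected) = 0.4·0.8260 / (0.4·0.8260 + 0.35·0.1740) ≈ 0.8444

0.844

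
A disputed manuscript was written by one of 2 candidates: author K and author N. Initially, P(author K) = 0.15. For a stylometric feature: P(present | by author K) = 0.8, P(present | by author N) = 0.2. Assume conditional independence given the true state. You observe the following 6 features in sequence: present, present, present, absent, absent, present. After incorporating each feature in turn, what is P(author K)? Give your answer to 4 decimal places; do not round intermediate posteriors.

After 'present': P(author K) = 0.8·0.1500 / (0.8·0.1500 + 0.2·0.8500) ≈ 0.4138
After 'present': P(author K) = 0.8·0.4138 / (0.8·0.4138 + 0.2·0.5862) ≈ 0.7385
After 'present': P(author K) = 0.8·0.7385 / (0.8·0.7385 + 0.2·0.2615) ≈ 0.9187
After 'absent': P(author K) = 0.2·0.9187 / (0.2·0.9187 + 0.8·0.0813) ≈ 0.7385
After 'absent': P(author K) = 0.2·0.7385 / (0.2·0.7385 + 0.8·0.2615) ≈ 0.4138
After 'present': P(author K) = 0.8·0.4138 / (0.8·0.4138 + 0.2·0.5862) ≈ 0.7385

0.7385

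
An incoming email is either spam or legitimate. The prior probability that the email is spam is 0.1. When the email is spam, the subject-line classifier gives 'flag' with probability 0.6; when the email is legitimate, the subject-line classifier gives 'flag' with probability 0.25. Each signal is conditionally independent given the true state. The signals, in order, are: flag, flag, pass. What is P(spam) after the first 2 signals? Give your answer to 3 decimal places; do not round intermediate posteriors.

After 'flag': P(spam) = 0.6·0.1000 / (0.6·0.1000 + 0.25·0.9000) ≈ 0.2105
After 'flag': P(spam) = 0.6·0.2105 / (0.6·0.2105 + 0.25·0.7895) ≈ 0.3902

0.390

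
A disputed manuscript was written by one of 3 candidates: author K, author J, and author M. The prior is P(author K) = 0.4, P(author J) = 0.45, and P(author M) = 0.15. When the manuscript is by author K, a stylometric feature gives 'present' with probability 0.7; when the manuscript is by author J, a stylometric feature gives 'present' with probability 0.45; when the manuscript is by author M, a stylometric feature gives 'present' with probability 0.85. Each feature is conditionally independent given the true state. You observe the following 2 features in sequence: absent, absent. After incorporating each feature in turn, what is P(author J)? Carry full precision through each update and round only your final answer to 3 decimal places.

0.776

After 'absent': normaliser = 0.3·0.4000 + 0.55·0.4500 + 0.15·0.1500; P(author K) ≈ 0.3077, P(author J) ≈ 0.6346, P(author M) ≈ 0.0577
After 'absent': normaliser = 0.3·0.3077 + 0.55·0.6346 + 0.15·0.0577; P(author K) ≈ 0.2051, P(author J) ≈ 0.7756, P(author M) ≈ 0.0192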